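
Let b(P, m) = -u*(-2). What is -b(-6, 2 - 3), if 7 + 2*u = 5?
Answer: 2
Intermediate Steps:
u = -1 (u = -7/2 + (½)*5 = -7/2 + 5/2 = -1)
b(P, m) = -2 (b(P, m) = -1*(-1)*(-2) = 1*(-2) = -2)
-b(-6, 2 - 3) = -1*(-2) = 2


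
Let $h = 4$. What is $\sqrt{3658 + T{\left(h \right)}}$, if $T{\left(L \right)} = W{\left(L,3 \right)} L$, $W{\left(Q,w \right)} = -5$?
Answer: $\sqrt{3638} \approx 60.316$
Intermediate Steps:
$T{\left(L \right)} = - 5 L$
$\sqrt{3658 + T{\left(h \right)}} = \sqrt{3658 - 20} = \sqrt{3638}$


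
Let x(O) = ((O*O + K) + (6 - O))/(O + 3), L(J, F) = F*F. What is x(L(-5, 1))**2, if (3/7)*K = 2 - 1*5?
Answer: 1/16 ≈ 0.062500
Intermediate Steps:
K = -7 (K = 7*(2 - 1*5)/3 = 7*(2 - 5)/3 = (7/3)*(-3) = -7)
L(J, F) = F**2
x(O) = (-1 + O**2 - O)/(3 + O) (x(O) = ((O*O - 7) + (6 - O))/(O + 3) = ((O**2 - 7) + (6 - O))/(3 + O) = ((-7 + O**2) + (6 - O))/(3 + O) = (-1 + O**2 - O)/(3 + O))
x(L(-5, 1))**2 = ((-1 + (1**2)**2 - 1*1**2)/(3 + 1**2))**2 = ((-1 + 1**2 - 1*1)/(3 + 1))**2 = ((-1 + 1 - 1)/4)**2 = ((1/4)*(-1))**2 = (-1/4)**2 = 1/16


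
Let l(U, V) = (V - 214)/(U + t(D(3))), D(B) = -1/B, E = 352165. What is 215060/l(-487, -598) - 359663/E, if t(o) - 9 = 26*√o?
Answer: 9050451273961/71489495 - 1397890*I*√3/609 ≈ 1.266e+5 - 3975.7*I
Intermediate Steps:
t(o) = 9 + 26*√o
l(U, V) = (-214 + V)/(9 + U + 26*I*√3/3) (l(U, V) = (V - 214)/(U + (9 + 26*√(-1/3))) = (-214 + V)/(U + (9 + 26*√(-1*⅓))) = (-214 + V)/(U + (9 + 26*√(-⅓))) = (-214 + V)/(U + (9 + 26*(I*√3/3))) = (-214 + V)/(U + (9 + 26*I*√3/3)) = (-214 + V)/(9 + U + 26*I*√3/3))
215060/l(-487, -598) - 359663/E = 215060/((3*(-214 - 598)/(27 + 3*(-487) + 26*I*√3))) - 359663/352165 = 215060/((3*(-812)/(27 - 1461 + 26*I*√3))) - 359663*1/352165 = 215060/((3*(-812)/(-1434 + 26*I*√3))) - 359663/352165 = 215060/((-2436/(-1434 + 26*I*√3))) - 359663/352165 = 215060*(239/406 - 13*I*√3/1218) - 359663/352165 = (25699670/203 - 1397890*I*√3/609) - 359663/352165 = 9050451273961/71489495 - 1397890*I*√3/609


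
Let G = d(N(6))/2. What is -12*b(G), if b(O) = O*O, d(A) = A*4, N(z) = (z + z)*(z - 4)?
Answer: -27648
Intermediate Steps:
N(z) = 2*z*(-4 + z) (N(z) = (2*z)*(-4 + z) = 2*z*(-4 + z))
d(A) = 4*A
G = 48 (G = (4*(2*6*(-4 + 6)))/2 = (4*(2*6*2))*(1/2) = (4*24)*(1/2) = 96*(1/2) = 48)
b(O) = O**2
-12*b(G) = -12*48**2 = -12*2304 = -27648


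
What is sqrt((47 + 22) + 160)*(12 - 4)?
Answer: 8*sqrt(229) ≈ 121.06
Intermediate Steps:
sqrt((47 + 22) + 160)*(12 - 4) = sqrt(69 + 160)*8 = sqrt(229)*8 = 8*sqrt(229)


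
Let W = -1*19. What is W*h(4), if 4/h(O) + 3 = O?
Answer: -76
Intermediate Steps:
W = -19
h(O) = 4/(-3 + O)
W*h(4) = -76/(-3 + 4) = -76/1 = -76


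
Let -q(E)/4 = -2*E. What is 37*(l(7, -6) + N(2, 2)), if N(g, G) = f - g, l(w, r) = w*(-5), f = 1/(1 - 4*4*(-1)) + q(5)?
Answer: 1924/17 ≈ 113.18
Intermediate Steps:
q(E) = 8*E (q(E) = -(-8)*E = 8*E)
f = 681/17 (f = 1/(1 - 4*4*(-1)) + 8*5 = 1/(1 - 16*(-1)) + 40 = 1/(1 + 16) + 40 = 1/17 + 40 = 681/17 ≈ 40.059)
l(w, r) = -5*w
N(g, G) = 681/17 - g
37*(l(7, -6) + N(2, 2)) = 37*(-5*7 + (681/17 - 1*2)) = 37*(-35 + (681/17 - 2)) = 37*(-35 + 647/17) = 37*(52/17) = 1924/17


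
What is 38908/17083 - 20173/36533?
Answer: 1076810605/624093239 ≈ 1.7254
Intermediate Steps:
38908/17083 - 20173/36533 = 1076810605/624093239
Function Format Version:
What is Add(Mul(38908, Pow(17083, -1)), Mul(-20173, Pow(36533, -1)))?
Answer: Rational(1076810605, 624093239) ≈ 1.7254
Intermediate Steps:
Add(Mul(38908, Pow(17083, -1)), Mul(-20173, Pow(36533, -1))) = Add(Mul(38908, Rational(1, 17083)), Mul(-20173, Rational(1, 36533))) = Add(Rational(38908, 17083), Rational(-20173, 36533)) = Rational(1076810605, 624093239)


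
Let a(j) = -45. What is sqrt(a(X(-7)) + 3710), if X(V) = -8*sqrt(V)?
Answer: sqrt(3665) ≈ 60.539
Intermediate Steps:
sqrt(a(X(-7)) + 3710) = sqrt(-45 + 3710) = sqrt(3665)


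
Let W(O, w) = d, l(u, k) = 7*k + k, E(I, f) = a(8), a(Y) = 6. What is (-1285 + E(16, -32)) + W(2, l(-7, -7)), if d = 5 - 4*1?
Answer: -1278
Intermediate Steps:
E(I, f) = 6
l(u, k) = 8*k
d = 1 (d = 5 - 4 = 1)
W(O, w) = 1
(-1285 + E(16, -32)) + W(2, l(-7, -7)) = (-1285 + 6) + 1 = -1279 + 1 = -1278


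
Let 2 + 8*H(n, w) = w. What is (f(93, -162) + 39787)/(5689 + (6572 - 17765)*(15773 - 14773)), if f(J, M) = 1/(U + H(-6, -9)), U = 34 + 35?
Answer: -21524775/6052335251 ≈ -0.0035564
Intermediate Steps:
U = 69
H(n, w) = -¼ + w/8
f(J, M) = 8/541 (f(J, M) = 1/(69 + (-¼ + (⅛)*(-9))) = 1/(69 + (-¼ - 9/8)) = 1/(69 - 11/8) = 1/(541/8) = 8/541)
(f(93, -162) + 39787)/(5689 + (6572 - 17765)*(15773 - 14773)) = (8/541 + 39787)/(5689 + (6572 - 17765)*(15773 - 14773)) = 21524775/(541*(5689 - 11193*1000)) = 21524775/(541*(5689 - 11193000)) = (21524775/541)/(-11187311) = (21524775/541)*(-1/11187311) = -21524775/6052335251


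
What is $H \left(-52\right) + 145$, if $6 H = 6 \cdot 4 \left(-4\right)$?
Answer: $977$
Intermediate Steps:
$H = -16$ ($H = \frac{6 \cdot 4 \left(-4\right)}{6} = \frac{24 \left(-4\right)}{6} = \frac{1}{6} \left(-96\right) = -16$)
$H \left(-52\right) + 145 = \left(-16\right) \left(-52\right) + 145 = 832 + 145 = 977$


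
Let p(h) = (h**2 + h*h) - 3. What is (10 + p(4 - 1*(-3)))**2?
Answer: 11025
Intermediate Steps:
p(h) = -3 + 2*h**2 (p(h) = (h**2 + h**2) - 3 = 2*h**2 - 3 = -3 + 2*h**2)
(10 + p(4 - 1*(-3)))**2 = (10 + (-3 + 2*(4 - 1*(-3))**2))**2 = (10 + (-3 + 2*(4 + 3)**2))**2 = (10 + (-3 + 2*7**2))**2 = (10 + (-3 + 2*49))**2 = (10 + (-3 + 98))**2 = (10 + 95)**2 = 105**2 = 11025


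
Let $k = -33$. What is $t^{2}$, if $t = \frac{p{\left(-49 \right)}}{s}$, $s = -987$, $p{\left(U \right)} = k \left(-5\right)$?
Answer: $\frac{3025}{108241} \approx 0.027947$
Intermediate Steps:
$p{\left(U \right)} = 165$ ($p{\left(U \right)} = \left(-33\right) \left(-5\right) = 165$)
$t = - \frac{55}{329}$ ($t = \frac{165}{-987} = 165 \left(- \frac{1}{987}\right) = - \frac{55}{329} \approx -0.16717$)
$t^{2} = \left(- \frac{55}{329}\right)^{2} = \frac{3025}{108241}$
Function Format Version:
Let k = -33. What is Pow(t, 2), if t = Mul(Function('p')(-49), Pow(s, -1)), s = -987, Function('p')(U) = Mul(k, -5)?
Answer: Rational(3025, 108241) ≈ 0.027947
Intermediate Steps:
Function('p')(U) = 165 (Function('p')(U) = Mul(-33, -5) = 165)
t = Rational(-55, 329) (t = Mul(165, Pow(-987, -1)) = Mul(165, Rational(-1, 987)) = Rational(-55, 329) ≈ -0.16717)
Pow(t, 2) = Pow(Rational(-55, 329), 2) = Rational(3025, 108241)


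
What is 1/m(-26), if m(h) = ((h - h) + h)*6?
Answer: -1/156 ≈ -0.0064103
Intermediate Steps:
m(h) = 6*h (m(h) = (0 + h)*6 = h*6 = 6*h)
1/m(-26) = 1/(6*(-26)) = 1/(-156) = -1/156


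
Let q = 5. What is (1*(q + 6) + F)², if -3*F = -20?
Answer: 2809/9 ≈ 312.11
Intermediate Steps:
F = 20/3 (F = -⅓*(-20) = 20/3 ≈ 6.6667)
(1*(q + 6) + F)² = (1*(5 + 6) + 20/3)² = (1*11 + 20/3)² = (11 + 20/3)² = (53/3)² = 2809/9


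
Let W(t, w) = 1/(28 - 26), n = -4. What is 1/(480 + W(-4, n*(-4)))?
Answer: 2/961 ≈ 0.0020812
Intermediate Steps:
W(t, w) = 1/2
1/(480 + W(-4, n*(-4))) = 1/(480 + 1/2) = 1/(961/2) = 2/961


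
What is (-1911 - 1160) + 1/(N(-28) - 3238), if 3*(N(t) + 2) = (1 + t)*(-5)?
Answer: -9811846/3195 ≈ -3071.0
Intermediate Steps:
N(t) = -11/3 - 5*t/3 (N(t) = -2 + ((1 + t)*(-5))/3 = -2 + (-5 - 5*t)/3 = -2 + (-5/3 - 5*t/3) = -11/3 - 5*t/3)
(-1911 - 1160) + 1/(N(-28) - 3238) = (-1911 - 1160) + 1/((-11/3 - 5/3*(-28)) - 3238) = -3071 + 1/((-11/3 + 140/3) - 3238) = -3071 + 1/(43 - 3238) = -3071 + 1/(-3195) = -3071 - 1/3195 = -9811846/3195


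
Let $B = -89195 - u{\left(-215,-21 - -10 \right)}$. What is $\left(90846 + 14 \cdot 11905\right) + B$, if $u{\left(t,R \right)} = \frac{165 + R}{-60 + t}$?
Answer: $\frac{4208039}{25} \approx 1.6832 \cdot 10^{5}$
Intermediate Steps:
$u{\left(t,R \right)} = \frac{165 + R}{-60 + t}$
$B = - \frac{2229861}{25}$ ($B = -89195 - \frac{165 - 11}{-60 - 215} = -89195 - \frac{165 + \left(-21 + 10\right)}{-275} = -89195 - - \frac{165 - 11}{275} = -89195 - \left(- \frac{1}{275}\right) 154 = -89195 - - \frac{14}{25} = -89195 + \frac{14}{25} = - \frac{2229861}{25} \approx -89195.0$)
$\left(90846 + 14 \cdot 11905\right) + B = \left(90846 + 14 \cdot 11905\right) - \frac{2229861}{25} = \left(90846 + 166670\right) - \frac{2229861}{25} = 257516 - \frac{2229861}{25} = \frac{4208039}{25}$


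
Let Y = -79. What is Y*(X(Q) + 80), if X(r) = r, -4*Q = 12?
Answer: -6083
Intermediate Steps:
Q = -3 (Q = -¼*12 = -3)
Y*(X(Q) + 80) = -79*(-3 + 80) = -79*77 = -6083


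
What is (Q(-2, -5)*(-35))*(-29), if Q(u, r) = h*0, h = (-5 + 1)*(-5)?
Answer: 0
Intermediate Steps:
h = 20 (h = -4*(-5) = 20)
Q(u, r) = 0 (Q(u, r) = 20*0 = 0)
(Q(-2, -5)*(-35))*(-29) = (0*(-35))*(-29) = 0*(-29) = 0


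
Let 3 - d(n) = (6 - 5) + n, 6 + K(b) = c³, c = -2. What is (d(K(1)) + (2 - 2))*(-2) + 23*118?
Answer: 2682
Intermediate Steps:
K(b) = -14 (K(b) = -6 + (-2)³ = -6 - 8 = -14)
d(n) = 2 - n (d(n) = 3 - ((6 - 5) + n) = 3 - (1 + n) = 3 + (-1 - n) = 2 - n)
(d(K(1)) + (2 - 2))*(-2) + 23*118 = ((2 - 1*(-14)) + (2 - 2))*(-2) + 23*118 = ((2 + 14) + 0)*(-2) + 2714 = (16 + 0)*(-2) + 2714 = 16*(-2) + 2714 = -32 + 2714 = 2682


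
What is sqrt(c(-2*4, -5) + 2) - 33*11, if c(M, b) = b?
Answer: -363 + I*sqrt(3) ≈ -363.0 + 1.732*I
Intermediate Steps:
sqrt(c(-2*4, -5) + 2) - 33*11 = sqrt(-5 + 2) - 33*11 = sqrt(-3) - 363 = I*sqrt(3) - 363 = -363 + I*sqrt(3)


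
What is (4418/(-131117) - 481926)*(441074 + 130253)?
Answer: -36101407982473520/131117 ≈ -2.7534e+11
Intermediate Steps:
(4418/(-131117) - 481926)*(441074 + 130253) = (4418*(-1/131117) - 481926)*571327 = (-4418/131117 - 481926)*571327 = -63188695760/131117*571327 = -36101407982473520/131117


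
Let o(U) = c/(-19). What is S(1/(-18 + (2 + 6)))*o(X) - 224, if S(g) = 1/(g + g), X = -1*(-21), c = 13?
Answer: -4191/19 ≈ -220.58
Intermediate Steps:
X = 21
o(U) = -13/19 (o(U) = 13/(-19) = 13*(-1/19) = -13/19)
S(g) = 1/(2*g)
S(1/(-18 + (2 + 6)))*o(X) - 224 = (1/(2*(1/(-18 + (2 + 6)))))*(-13/19) - 224 = (1/(2*(1/(-18 + 8))))*(-13/19) - 224 = (1/(2*(1/(-10))))*(-13/19) - 224 = (1/(2*(-1/10)))*(-13/19) - 224 = ((1/2)*(-10))*(-13/19) - 224 = -5*(-13/19) - 224 = 65/19 - 224 = -4191/19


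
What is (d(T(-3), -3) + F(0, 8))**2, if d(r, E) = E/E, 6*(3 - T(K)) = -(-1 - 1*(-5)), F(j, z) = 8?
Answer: 81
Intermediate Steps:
T(K) = 11/3 (T(K) = 3 - (-1)*(-1 - 1*(-5))/6 = 3 - (-1)*(-1 + 5)/6 = 3 - (-1)*4/6 = 3 - 1/6*(-4) = 3 + 2/3 = 11/3)
d(r, E) = 1
(d(T(-3), -3) + F(0, 8))**2 = (1 + 8)**2 = 9**2 = 81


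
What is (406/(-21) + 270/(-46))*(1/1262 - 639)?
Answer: 1402359163/87078 ≈ 16105.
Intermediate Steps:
(406/(-21) + 270/(-46))*(1/1262 - 639) = (406*(-1/21) + 270*(-1/46))*(1/1262 - 639) = (-58/3 - 135/23)*(-806417/1262) = -1739/69*(-806417/1262) = 1402359163/87078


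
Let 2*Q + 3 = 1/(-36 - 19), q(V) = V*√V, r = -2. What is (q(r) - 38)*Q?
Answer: 3154/55 + 166*I*√2/55 ≈ 57.345 + 4.2684*I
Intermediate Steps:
q(V) = V^(3/2)
Q = -83/55 (Q = -3/2 + 1/(2*(-36 - 19)) = -3/2 + (½)/(-55) = -3/2 + (½)*(-1/55) = -3/2 - 1/110 = -83/55 ≈ -1.5091)
(q(r) - 38)*Q = ((-2)^(3/2) - 38)*(-83/55) = (-2*I*√2 - 38)*(-83/55) = (-38 - 2*I*√2)*(-83/55) = 3154/55 + 166*I*√2/55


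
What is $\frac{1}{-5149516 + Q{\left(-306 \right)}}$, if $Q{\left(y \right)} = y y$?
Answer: $- \frac{1}{5055880} \approx -1.9779 \cdot 10^{-7}$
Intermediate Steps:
$Q{\left(y \right)} = y^{2}$
$\frac{1}{-5149516 + Q{\left(-306 \right)}} = \frac{1}{-5149516 + \left(-306\right)^{2}} = \frac{1}{-5149516 + 93636} = \frac{1}{-5055880} = - \frac{1}{5055880}$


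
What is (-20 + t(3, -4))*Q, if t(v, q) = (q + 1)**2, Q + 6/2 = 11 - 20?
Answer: 132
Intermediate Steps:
Q = -12 (Q = -3 + (11 - 20) = -3 - 9 = -12)
t(v, q) = (1 + q)**2
(-20 + t(3, -4))*Q = (-20 + (1 - 4)**2)*(-12) = (-20 + (-3)**2)*(-12) = (-20 + 9)*(-12) = -11*(-12) = 132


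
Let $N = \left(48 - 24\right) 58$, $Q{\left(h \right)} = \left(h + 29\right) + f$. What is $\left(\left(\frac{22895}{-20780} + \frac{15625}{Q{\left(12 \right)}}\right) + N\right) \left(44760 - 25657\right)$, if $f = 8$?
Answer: $\frac{950198439633}{29092} \approx 3.2662 \cdot 10^{7}$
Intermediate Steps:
$Q{\left(h \right)} = 37 + h$ ($Q{\left(h \right)} = \left(h + 29\right) + 8 = \left(29 + h\right) + 8 = 37 + h$)
$N = 1392$ ($N = 24 \cdot 58 = 1392$)
$\left(\left(\frac{22895}{-20780} + \frac{15625}{Q{\left(12 \right)}}\right) + N\right) \left(44760 - 25657\right) = \left(\left(\frac{22895}{-20780} + \frac{15625}{37 + 12}\right) + 1392\right) \left(44760 - 25657\right) = \left(\left(22895 \left(- \frac{1}{20780}\right) + \frac{15625}{49}\right) + 1392\right) 19103 = \left(\left(- \frac{4579}{4156} + 15625 \cdot \frac{1}{49}\right) + 1392\right) 19103 = \left(\left(- \frac{4579}{4156} + \frac{15625}{49}\right) + 1392\right) 19103 = \left(\frac{64713129}{203644} + 1392\right) 19103 = \frac{348185577}{203644} \cdot 19103 = \frac{950198439633}{29092}$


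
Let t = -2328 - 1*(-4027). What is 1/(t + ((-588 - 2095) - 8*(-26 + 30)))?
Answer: -1/1016 ≈ -0.00098425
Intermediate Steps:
t = 1699 (t = -2328 + 4027 = 1699)
1/(t + ((-588 - 2095) - 8*(-26 + 30))) = 1/(1699 + ((-588 - 2095) - 8*(-26 + 30))) = 1/(1699 + (-2683 - 8*4)) = 1/(1699 + (-2683 - 32)) = 1/(1699 - 2715) = 1/(-1016) = -1/1016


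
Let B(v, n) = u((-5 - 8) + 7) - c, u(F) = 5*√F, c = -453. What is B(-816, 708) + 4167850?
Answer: 4168303 + 5*I*√6 ≈ 4.1683e+6 + 12.247*I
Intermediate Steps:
B(v, n) = 453 + 5*I*√6 (B(v, n) = 5*√((-5 - 8) + 7) - 1*(-453) = 5*√(-13 + 7) + 453 = 5*√(-6) + 453 = 5*(I*√6) + 453 = 5*I*√6 + 453 = 453 + 5*I*√6)
B(-816, 708) + 4167850 = (453 + 5*I*√6) + 4167850 = 4168303 + 5*I*√6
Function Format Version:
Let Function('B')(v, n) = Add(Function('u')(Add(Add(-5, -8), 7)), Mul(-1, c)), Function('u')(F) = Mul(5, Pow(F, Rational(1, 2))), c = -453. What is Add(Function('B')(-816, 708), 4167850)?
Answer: Add(4168303, Mul(5, I, Pow(6, Rational(1, 2)))) ≈ Add(4.1683e+6, Mul(12.247, I))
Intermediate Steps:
Function('B')(v, n) = Add(453, Mul(5, I, Pow(6, Rational(1, 2)))) (Function('B')(v, n) = Add(Mul(5, Pow(Add(Add(-5, -8), 7), Rational(1, 2))), Mul(-1, -453)) = Add(Mul(5, Pow(Add(-13, 7), Rational(1, 2))), 453) = Add(Mul(5, Pow(-6, Rational(1, 2))), 453) = Add(Mul(5, Mul(I, Pow(6, Rational(1, 2)))), 453) = Add(Mul(5, I, Pow(6, Rational(1, 2))), 453) = Add(453, Mul(5, I, Pow(6, Rational(1, 2)))))
Add(Function('B')(-816, 708), 4167850) = Add(Add(453, Mul(5, I, Pow(6, Rational(1, 2)))), 4167850) = Add(4168303, Mul(5, I, Pow(6, Rational(1, 2))))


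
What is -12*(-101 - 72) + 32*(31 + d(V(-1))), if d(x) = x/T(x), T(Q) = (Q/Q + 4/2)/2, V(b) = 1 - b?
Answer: 9332/3 ≈ 3110.7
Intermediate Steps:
T(Q) = 3/2 (T(Q) = (1 + 4*(½))*(½) = (1 + 2)*(½) = 3*(½) = 3/2)
d(x) = 2*x/3 (d(x) = x/(3/2) = x*(⅔) = 2*x/3)
-12*(-101 - 72) + 32*(31 + d(V(-1))) = -12*(-101 - 72) + 32*(31 + 2*(1 - 1*(-1))/3) = -12*(-173) + 32*(31 + 2*(1 + 1)/3) = 2076 + 32*(31 + (⅔)*2) = 2076 + 32*(31 + 4/3) = 2076 + 32*(97/3) = 2076 + 3104/3 = 9332/3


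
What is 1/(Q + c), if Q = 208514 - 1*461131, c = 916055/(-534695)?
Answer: -15277/3859256082 ≈ -3.9585e-6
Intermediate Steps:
c = -26173/15277 (c = 916055*(-1/534695) = -26173/15277 ≈ -1.7132)
Q = -252617 (Q = 208514 - 461131 = -252617)
1/(Q + c) = 1/(-252617 - 26173/15277) = 1/(-3859256082/15277) = -15277/3859256082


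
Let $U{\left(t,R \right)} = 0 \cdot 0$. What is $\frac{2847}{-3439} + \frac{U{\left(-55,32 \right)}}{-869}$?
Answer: $- \frac{2847}{3439} \approx -0.82786$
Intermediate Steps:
$U{\left(t,R \right)} = 0$
$\frac{2847}{-3439} + \frac{U{\left(-55,32 \right)}}{-869} = \frac{2847}{-3439} + \frac{0}{-869} = 2847 \left(- \frac{1}{3439}\right) + 0 \left(- \frac{1}{869}\right) = - \frac{2847}{3439} + 0 = - \frac{2847}{3439}$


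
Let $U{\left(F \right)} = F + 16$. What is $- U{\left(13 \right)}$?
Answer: $-29$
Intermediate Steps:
$U{\left(F \right)} = 16 + F$
$- U{\left(13 \right)} = - (16 + 13) = \left(-1\right) 29 = -29$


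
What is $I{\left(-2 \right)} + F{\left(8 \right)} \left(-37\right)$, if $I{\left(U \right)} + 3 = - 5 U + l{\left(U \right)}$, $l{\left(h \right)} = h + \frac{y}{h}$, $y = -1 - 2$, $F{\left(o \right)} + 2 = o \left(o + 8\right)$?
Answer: $- \frac{9311}{2} \approx -4655.5$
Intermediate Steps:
$F{\left(o \right)} = -2 + o \left(8 + o\right)$ ($F{\left(o \right)} = -2 + o \left(o + 8\right) = -2 + o \left(8 + o\right)$)
$y = -3$ ($y = -1 - 2 = -3$)
$l{\left(h \right)} = h - \frac{3}{h}$
$I{\left(U \right)} = -3 - 4 U - \frac{3}{U}$ ($I{\left(U \right)} = -3 - \left(\frac{3}{U} + 4 U\right) = -3 - 4 U - \frac{3}{U}$)
$I{\left(-2 \right)} + F{\left(8 \right)} \left(-37\right) = \left(-3 - -8 - \frac{3}{-2}\right) + \left(-2 + 8^{2} + 8 \cdot 8\right) \left(-37\right) = \left(-3 + 8 - - \frac{3}{2}\right) + \left(-2 + 64 + 64\right) \left(-37\right) = \left(-3 + 8 + \frac{3}{2}\right) + 126 \left(-37\right) = \frac{13}{2} - 4662 = - \frac{9311}{2}$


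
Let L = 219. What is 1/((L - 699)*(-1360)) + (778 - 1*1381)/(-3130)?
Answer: 39364153/204326400 ≈ 0.19265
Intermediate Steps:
1/((L - 699)*(-1360)) + (778 - 1*1381)/(-3130) = 1/((219 - 699)*(-1360)) + (778 - 1*1381)/(-3130) = -1/1360/(-480) + (778 - 1381)*(-1/3130) = -1/480*(-1/1360) - 603*(-1/3130) = 1/652800 + 603/3130 = 39364153/204326400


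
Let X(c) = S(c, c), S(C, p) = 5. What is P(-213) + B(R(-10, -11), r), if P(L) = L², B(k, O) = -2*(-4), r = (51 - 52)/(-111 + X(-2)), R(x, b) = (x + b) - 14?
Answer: 45377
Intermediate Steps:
X(c) = 5
R(x, b) = -14 + b + x (R(x, b) = (b + x) - 14 = -14 + b + x)
r = 1/106 (r = (51 - 52)/(-111 + 5) = -1/(-106) = -1*(-1/106) = 1/106 ≈ 0.0094340)
B(k, O) = 8
P(-213) + B(R(-10, -11), r) = (-213)² + 8 = 45369 + 8 = 45377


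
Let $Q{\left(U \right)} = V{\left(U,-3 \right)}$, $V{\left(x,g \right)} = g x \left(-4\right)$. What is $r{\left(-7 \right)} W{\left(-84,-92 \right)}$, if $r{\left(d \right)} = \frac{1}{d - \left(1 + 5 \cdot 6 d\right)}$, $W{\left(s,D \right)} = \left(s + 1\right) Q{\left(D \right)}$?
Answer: $\frac{45816}{101} \approx 453.62$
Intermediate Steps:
$V{\left(x,g \right)} = - 4 g x$
$Q{\left(U \right)} = 12 U$ ($Q{\left(U \right)} = \left(-4\right) \left(-3\right) U = 12 U$)
$W{\left(s,D \right)} = 12 D \left(1 + s\right)$ ($W{\left(s,D \right)} = \left(s + 1\right) 12 D = \left(1 + s\right) 12 D = 12 D \left(1 + s\right)$)
$r{\left(d \right)} = \frac{1}{-1 - 29 d}$ ($r{\left(d \right)} = \frac{1}{d - \left(1 + 30 d\right)} = \frac{1}{-1 - 29 d}$)
$r{\left(-7 \right)} W{\left(-84,-92 \right)} = - \frac{1}{1 + 29 \left(-7\right)} 12 \left(-92\right) \left(1 - 84\right) = - \frac{1}{1 - 203} \cdot 12 \left(-92\right) \left(-83\right) = - \frac{1}{-202} \cdot 91632 = \left(-1\right) \left(- \frac{1}{202}\right) 91632 = \frac{1}{202} \cdot 91632 = \frac{45816}{101}$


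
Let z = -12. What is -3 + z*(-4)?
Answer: 45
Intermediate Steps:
-3 + z*(-4) = -3 - 12*(-4) = -3 + 48 = 45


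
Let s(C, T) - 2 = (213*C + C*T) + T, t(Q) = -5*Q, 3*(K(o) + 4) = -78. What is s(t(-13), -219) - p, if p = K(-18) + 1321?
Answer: -1898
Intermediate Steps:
K(o) = -30 (K(o) = -4 + (⅓)*(-78) = -4 - 26 = -30)
s(C, T) = 2 + T + 213*C + C*T (s(C, T) = 2 + ((213*C + C*T) + T) = 2 + (T + 213*C + C*T) = 2 + T + 213*C + C*T)
p = 1291 (p = -30 + 1321 = 1291)
s(t(-13), -219) - p = (2 - 219 + 213*(-5*(-13)) - 5*(-13)*(-219)) - 1*1291 = (2 - 219 + 213*65 + 65*(-219)) - 1291 = (2 - 219 + 13845 - 14235) - 1291 = -607 - 1291 = -1898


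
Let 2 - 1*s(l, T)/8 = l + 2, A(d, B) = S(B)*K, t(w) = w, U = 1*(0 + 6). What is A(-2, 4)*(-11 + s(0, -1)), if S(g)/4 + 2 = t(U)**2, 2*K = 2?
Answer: -1496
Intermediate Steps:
U = 6 (U = 1*6 = 6)
K = 1 (K = (1/2)*2 = 1)
S(g) = 136 (S(g) = -8 + 4*6**2 = -8 + 4*36 = -8 + 144 = 136)
A(d, B) = 136 (A(d, B) = 136*1 = 136)
s(l, T) = -8*l (s(l, T) = 16 - 8*(l + 2) = 16 - 8*(2 + l) = 16 + (-16 - 8*l) = -8*l)
A(-2, 4)*(-11 + s(0, -1)) = 136*(-11 - 8*0) = 136*(-11 + 0) = 136*(-11) = -1496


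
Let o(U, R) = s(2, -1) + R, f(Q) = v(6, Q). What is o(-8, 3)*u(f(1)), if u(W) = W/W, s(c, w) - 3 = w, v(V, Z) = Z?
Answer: 5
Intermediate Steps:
s(c, w) = 3 + w
f(Q) = Q
o(U, R) = 2 + R (o(U, R) = (3 - 1) + R = 2 + R)
u(W) = 1
o(-8, 3)*u(f(1)) = (2 + 3)*1 = 5*1 = 5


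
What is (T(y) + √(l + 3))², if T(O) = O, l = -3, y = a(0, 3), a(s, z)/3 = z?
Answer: 81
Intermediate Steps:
a(s, z) = 3*z
y = 9 (y = 3*3 = 9)
(T(y) + √(l + 3))² = (9 + √(-3 + 3))² = (9 + √0)² = (9 + 0)² = 9² = 81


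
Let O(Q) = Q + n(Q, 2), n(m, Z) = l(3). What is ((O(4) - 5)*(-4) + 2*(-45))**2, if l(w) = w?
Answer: 9604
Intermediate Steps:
n(m, Z) = 3
O(Q) = 3 + Q (O(Q) = Q + 3 = 3 + Q)
((O(4) - 5)*(-4) + 2*(-45))**2 = (((3 + 4) - 5)*(-4) + 2*(-45))**2 = ((7 - 5)*(-4) - 90)**2 = (2*(-4) - 90)**2 = (-8 - 90)**2 = (-98)**2 = 9604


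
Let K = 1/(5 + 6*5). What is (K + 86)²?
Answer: 9066121/1225 ≈ 7400.9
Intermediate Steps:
K = 1/35 (K = 1/(5 + 30) = 1/35 ≈ 0.028571)
(K + 86)² = (1/35 + 86)² = (3011/35)² = 9066121/1225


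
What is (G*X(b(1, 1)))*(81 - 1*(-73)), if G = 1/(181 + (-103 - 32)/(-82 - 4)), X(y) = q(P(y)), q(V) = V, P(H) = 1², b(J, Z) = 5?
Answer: 1892/2243 ≈ 0.84351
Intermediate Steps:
P(H) = 1
X(y) = 1
G = 86/15701 (G = 1/(181 - 135/(-86)) = 1/(181 - 135*(-1/86)) = 1/(181 + 135/86) = 1/(15701/86) = 86/15701 ≈ 0.0054774)
(G*X(b(1, 1)))*(81 - 1*(-73)) = ((86/15701)*1)*(81 - 1*(-73)) = 86*(81 + 73)/15701 = (86/15701)*154 = 1892/2243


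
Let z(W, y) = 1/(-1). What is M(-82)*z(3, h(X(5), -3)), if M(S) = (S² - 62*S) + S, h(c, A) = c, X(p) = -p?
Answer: -11726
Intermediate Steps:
z(W, y) = -1
M(S) = S² - 61*S
M(-82)*z(3, h(X(5), -3)) = -82*(-61 - 82)*(-1) = -82*(-143)*(-1) = 11726*(-1) = -11726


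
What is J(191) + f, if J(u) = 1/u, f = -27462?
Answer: -5245241/191 ≈ -27462.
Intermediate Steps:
J(191) + f = 1/191 - 27462 = -5245241/191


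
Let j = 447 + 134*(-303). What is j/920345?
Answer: -8031/184069 ≈ -0.043630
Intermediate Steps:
j = -40155 (j = 447 - 40602 = -40155)
j/920345 = -40155/920345 = -40155*1/920345 = -8031/184069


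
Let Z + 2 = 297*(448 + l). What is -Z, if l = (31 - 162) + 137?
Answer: -134836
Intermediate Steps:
l = 6 (l = -131 + 137 = 6)
Z = 134836 (Z = -2 + 297*(448 + 6) = -2 + 297*454 = -2 + 134838 = 134836)
-Z = -1*134836 = -134836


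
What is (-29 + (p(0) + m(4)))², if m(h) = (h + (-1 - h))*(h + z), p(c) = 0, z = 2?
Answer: 1225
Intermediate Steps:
m(h) = -2 - h (m(h) = (h + (-1 - h))*(h + 2) = -(2 + h) = -2 - h)
(-29 + (p(0) + m(4)))² = (-29 + (0 + (-2 - 1*4)))² = (-29 + (0 + (-2 - 4)))² = (-29 + (0 - 6))² = (-29 - 6)² = (-35)² = 1225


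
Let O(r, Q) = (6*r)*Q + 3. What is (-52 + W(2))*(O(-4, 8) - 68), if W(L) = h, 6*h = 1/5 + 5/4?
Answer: 1596227/120 ≈ 13302.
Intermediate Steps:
O(r, Q) = 3 + 6*Q*r (O(r, Q) = 6*Q*r + 3 = 3 + 6*Q*r)
h = 29/120 (h = (1/5 + 5/4)/6 = (1*(⅕) + 5*(¼))/6 = (⅕ + 5/4)/6 = (⅙)*(29/20) = 29/120 ≈ 0.24167)
W(L) = 29/120
(-52 + W(2))*(O(-4, 8) - 68) = (-52 + 29/120)*((3 + 6*8*(-4)) - 68) = -6211*((3 - 192) - 68)/120 = -6211*(-189 - 68)/120 = -6211/120*(-257) = 1596227/120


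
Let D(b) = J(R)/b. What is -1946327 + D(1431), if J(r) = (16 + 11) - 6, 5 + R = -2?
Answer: -928397972/477 ≈ -1.9463e+6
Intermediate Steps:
R = -7 (R = -5 - 2 = -7)
J(r) = 21 (J(r) = 27 - 6 = 21)
D(b) = 21/b
-1946327 + D(1431) = -1946327 + 21/1431 = -1946327 + 21*(1/1431) = -1946327 + 7/477 = -928397972/477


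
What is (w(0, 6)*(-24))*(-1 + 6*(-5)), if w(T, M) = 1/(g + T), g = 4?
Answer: 186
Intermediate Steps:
w(T, M) = 1/(4 + T)
(w(0, 6)*(-24))*(-1 + 6*(-5)) = (-24/(4 + 0))*(-1 + 6*(-5)) = (-24/4)*(-1 - 30) = ((1/4)*(-24))*(-31) = -6*(-31) = 186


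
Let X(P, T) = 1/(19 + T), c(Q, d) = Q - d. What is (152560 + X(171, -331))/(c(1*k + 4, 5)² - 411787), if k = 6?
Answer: -47598719/128469744 ≈ -0.37051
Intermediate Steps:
(152560 + X(171, -331))/(c(1*k + 4, 5)² - 411787) = (152560 + 1/(19 - 331))/(((1*6 + 4) - 1*5)² - 411787) = (152560 + 1/(-312))/(((6 + 4) - 5)² - 411787) = (152560 - 1/312)/((10 - 5)² - 411787) = 47598719/(312*(5² - 411787)) = 47598719/(312*(25 - 411787)) = (47598719/312)/(-411762) = (47598719/312)*(-1/411762) = -47598719/128469744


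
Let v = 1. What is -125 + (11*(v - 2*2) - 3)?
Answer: -161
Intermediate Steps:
-125 + (11*(v - 2*2) - 3) = -125 + (11*(1 - 2*2) - 3) = -125 + (11*(1 - 4) - 3) = -125 + (11*(-3) - 3) = -125 + (-33 - 3) = -125 - 36 = -161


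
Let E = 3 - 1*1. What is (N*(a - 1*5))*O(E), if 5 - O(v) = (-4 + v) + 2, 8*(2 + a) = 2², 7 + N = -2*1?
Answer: 585/2 ≈ 292.50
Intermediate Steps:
E = 2 (E = 3 - 1 = 2)
N = -9 (N = -7 - 2*1 = -7 - 2 = -9)
a = -3/2 (a = -2 + (⅛)*2² = -2 + (⅛)*4 = -2 + ½ = -3/2 ≈ -1.5000)
O(v) = 7 - v (O(v) = 5 - ((-4 + v) + 2) = 5 - (-2 + v) = 5 + (2 - v) = 7 - v)
(N*(a - 1*5))*O(E) = (-9*(-3/2 - 1*5))*(7 - 1*2) = (-9*(-3/2 - 5))*(7 - 2) = -9*(-13/2)*5 = (117/2)*5 = 585/2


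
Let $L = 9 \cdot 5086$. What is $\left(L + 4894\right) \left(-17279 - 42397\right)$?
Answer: $-3023663568$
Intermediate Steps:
$L = 45774$
$\left(L + 4894\right) \left(-17279 - 42397\right) = \left(45774 + 4894\right) \left(-17279 - 42397\right) = 50668 \left(-59676\right) = -3023663568$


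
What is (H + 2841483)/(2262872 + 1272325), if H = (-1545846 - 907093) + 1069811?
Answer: 1458355/3535197 ≈ 0.41252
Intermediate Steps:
H = -1383128 (H = -2452939 + 1069811 = -1383128)
(H + 2841483)/(2262872 + 1272325) = (-1383128 + 2841483)/(2262872 + 1272325) = 1458355/3535197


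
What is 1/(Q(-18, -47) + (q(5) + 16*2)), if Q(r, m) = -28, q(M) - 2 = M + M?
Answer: 1/16 ≈ 0.062500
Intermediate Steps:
q(M) = 2 + 2*M (q(M) = 2 + (M + M) = 2 + 2*M)
1/(Q(-18, -47) + (q(5) + 16*2)) = 1/(-28 + ((2 + 2*5) + 16*2)) = 1/(-28 + ((2 + 10) + 32)) = 1/(-28 + (12 + 32)) = 1/(-28 + 44) = 1/16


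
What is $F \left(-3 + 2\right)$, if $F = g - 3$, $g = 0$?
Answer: $3$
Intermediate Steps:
$F = -3$ ($F = 0 - 3 = -3$)
$F \left(-3 + 2\right) = - 3 \left(-3 + 2\right) = \left(-3\right) \left(-1\right) = 3$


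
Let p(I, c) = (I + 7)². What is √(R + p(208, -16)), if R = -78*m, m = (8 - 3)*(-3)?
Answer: √47395 ≈ 217.70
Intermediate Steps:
m = -15 (m = 5*(-3) = -15)
p(I, c) = (7 + I)²
R = 1170 (R = -78*(-15) = 1170)
√(R + p(208, -16)) = √(1170 + (7 + 208)²) = √(1170 + 215²) = √(1170 + 46225) = √47395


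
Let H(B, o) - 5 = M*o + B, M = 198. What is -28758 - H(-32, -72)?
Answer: -14475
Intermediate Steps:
H(B, o) = 5 + B + 198*o (H(B, o) = 5 + (198*o + B) = 5 + (B + 198*o) = 5 + B + 198*o)
-28758 - H(-32, -72) = -28758 - (5 - 32 + 198*(-72)) = -28758 - (5 - 32 - 14256) = -28758 - 1*(-14283) = -28758 + 14283 = -14475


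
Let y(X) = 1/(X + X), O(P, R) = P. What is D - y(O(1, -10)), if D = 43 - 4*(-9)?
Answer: 157/2 ≈ 78.500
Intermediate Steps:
y(X) = 1/(2*X)
D = 79 (D = 43 + 36 = 79)
D - y(O(1, -10)) = 79 - 1/(2*1) = 79 - 1/2 = 79 - 1*½ = 79 - ½ = 157/2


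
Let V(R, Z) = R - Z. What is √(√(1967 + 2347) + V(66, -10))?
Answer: √(76 + √4314) ≈ 11.903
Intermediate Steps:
√(√(1967 + 2347) + V(66, -10)) = √(√(1967 + 2347) + (66 - 1*(-10))) = √(√4314 + (66 + 10)) = √(√4314 + 76) = √(76 + √4314)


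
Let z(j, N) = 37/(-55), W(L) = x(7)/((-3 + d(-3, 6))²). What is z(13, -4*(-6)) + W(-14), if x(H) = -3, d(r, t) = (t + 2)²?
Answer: -137842/204655 ≈ -0.67353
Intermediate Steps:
d(r, t) = (2 + t)²
W(L) = -3/3721 (W(L) = -3/(-3 + (2 + 6)²)² = -3/(-3 + 8²)² = -3/(-3 + 64)² = -3/(61²) = -3/3721)
z(j, N) = -37/55 (z(j, N) = 37*(-1/55) = -37/55)
z(13, -4*(-6)) + W(-14) = -37/55 - 3/3721 = -137842/204655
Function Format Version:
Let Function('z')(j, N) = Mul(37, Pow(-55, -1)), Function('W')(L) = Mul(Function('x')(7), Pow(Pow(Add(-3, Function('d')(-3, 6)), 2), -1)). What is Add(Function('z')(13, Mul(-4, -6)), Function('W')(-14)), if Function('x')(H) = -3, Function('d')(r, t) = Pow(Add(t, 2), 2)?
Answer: Rational(-137842, 204655) ≈ -0.67353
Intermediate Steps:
Function('d')(r, t) = Pow(Add(2, t), 2)
Function('W')(L) = Rational(-3, 3721) (Function('W')(L) = Mul(-3, Pow(Pow(Add(-3, Pow(Add(2, 6), 2)), 2), -1)) = Mul(-3, Pow(Pow(Add(-3, Pow(8, 2)), 2), -1)) = Mul(-3, Pow(Pow(Add(-3, 64), 2), -1)) = Mul(-3, Pow(Pow(61, 2), -1)) = Mul(-3, Pow(3721, -1)) = Mul(-3, Rational(1, 3721)) = Rational(-3, 3721))
Function('z')(j, N) = Rational(-37, 55) (Function('z')(j, N) = Mul(37, Rational(-1, 55)) = Rational(-37, 55))
Add(Function('z')(13, Mul(-4, -6)), Function('W')(-14)) = Add(Rational(-37, 55), Rational(-3, 3721)) = Rational(-137842, 204655)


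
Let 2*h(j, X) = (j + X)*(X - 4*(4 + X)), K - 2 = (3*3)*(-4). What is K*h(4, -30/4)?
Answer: 1547/4 ≈ 386.75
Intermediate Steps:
K = -34 (K = 2 + (3*3)*(-4) = 2 + 9*(-4) = 2 - 36 = -34)
h(j, X) = (-16 - 3*X)*(X + j)/2 (h(j, X) = ((j + X)*(X - 4*(4 + X)))/2 = ((X + j)*(X + (-16 - 4*X)))/2 = ((X + j)*(-16 - 3*X))/2 = ((-16 - 3*X)*(X + j))/2 = (-16 - 3*X)*(X + j)/2)
K*h(4, -30/4) = -34*(-(-240)/4 - 8*4 - 3*(-30/4)**2/2 - 3/2*(-30/4)*4) = -34*(-(-240)/4 - 32 - 3*(-30*1/4)**2/2 - 3/2*(-30*1/4)*4) = -34*(-8*(-15/2) - 32 - 3*(-15/2)**2/2 - 3/2*(-15/2)*4) = -34*(60 - 32 - 3/2*225/4 + 45) = -34*(60 - 32 - 675/8 + 45) = -34*(-91/8) = 1547/4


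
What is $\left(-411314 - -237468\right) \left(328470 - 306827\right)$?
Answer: $-3762548978$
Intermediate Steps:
$\left(-411314 - -237468\right) \left(328470 - 306827\right) = \left(-411314 + 237468\right) 21643 = \left(-173846\right) 21643 = -3762548978$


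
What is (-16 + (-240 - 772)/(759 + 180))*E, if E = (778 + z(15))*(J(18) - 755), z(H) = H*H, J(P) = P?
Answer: 11853987596/939 ≈ 1.2624e+7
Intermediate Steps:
z(H) = H²
E = -739211 (E = (778 + 15²)*(18 - 755) = (778 + 225)*(-737) = 1003*(-737) = -739211)
(-16 + (-240 - 772)/(759 + 180))*E = (-16 + (-240 - 772)/(759 + 180))*(-739211) = (-16 - 1012/939)*(-739211) = -16036/939*(-739211) = 11853987596/939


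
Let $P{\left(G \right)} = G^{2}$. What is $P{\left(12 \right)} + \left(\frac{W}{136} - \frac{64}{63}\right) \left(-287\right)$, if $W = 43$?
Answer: $\frac{422051}{1224} \approx 344.81$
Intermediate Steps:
$P{\left(12 \right)} + \left(\frac{W}{136} - \frac{64}{63}\right) \left(-287\right) = 12^{2} + \left(\frac{43}{136} - \frac{64}{63}\right) \left(-287\right) = 144 + \left(43 \cdot \frac{1}{136} - \frac{64}{63}\right) \left(-287\right) = 144 + \left(\frac{43}{136} - \frac{64}{63}\right) \left(-287\right) = 144 - - \frac{245795}{1224} = 144 + \frac{245795}{1224} = \frac{422051}{1224}$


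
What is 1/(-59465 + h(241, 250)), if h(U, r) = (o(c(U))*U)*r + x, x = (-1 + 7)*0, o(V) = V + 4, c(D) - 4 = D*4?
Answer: 1/58503535 ≈ 1.7093e-8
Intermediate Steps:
c(D) = 4 + 4*D (c(D) = 4 + D*4 = 4 + 4*D)
o(V) = 4 + V
x = 0 (x = 6*0 = 0)
h(U, r) = U*r*(8 + 4*U) (h(U, r) = ((4 + (4 + 4*U))*U)*r + 0 = ((8 + 4*U)*U)*r + 0 = (U*(8 + 4*U))*r + 0 = U*r*(8 + 4*U) + 0 = U*r*(8 + 4*U))
1/(-59465 + h(241, 250)) = 1/(-59465 + 4*241*250*(2 + 241)) = 1/(-59465 + 4*241*250*243) = 1/(-59465 + 58563000) = 1/58503535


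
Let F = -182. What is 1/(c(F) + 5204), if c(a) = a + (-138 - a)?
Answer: 1/5066 ≈ 0.00019739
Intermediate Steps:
c(a) = -138
1/(c(F) + 5204) = 1/(-138 + 5204) = 1/5066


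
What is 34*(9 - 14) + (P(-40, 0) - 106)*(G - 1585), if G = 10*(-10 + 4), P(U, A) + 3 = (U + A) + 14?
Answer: 221905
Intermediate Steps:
P(U, A) = 11 + A + U (P(U, A) = -3 + ((U + A) + 14) = -3 + ((A + U) + 14) = -3 + (14 + A + U) = 11 + A + U)
G = -60 (G = 10*(-6) = -60)
34*(9 - 14) + (P(-40, 0) - 106)*(G - 1585) = 34*(9 - 14) + ((11 + 0 - 40) - 106)*(-60 - 1585) = 34*(-5) + (-29 - 106)*(-1645) = -170 - 135*(-1645) = -170 + 222075 = 221905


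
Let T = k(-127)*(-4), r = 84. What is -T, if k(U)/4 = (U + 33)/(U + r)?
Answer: 1504/43 ≈ 34.977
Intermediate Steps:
k(U) = 4*(33 + U)/(84 + U) (k(U) = 4*((U + 33)/(U + 84)) = 4*((33 + U)/(84 + U)) = 4*(33 + U)/(84 + U))
T = -1504/43 (T = (4*(33 - 127)/(84 - 127))*(-4) = (4*(-94)/(-43))*(-4) = (4*(-1/43)*(-94))*(-4) = (376/43)*(-4) = -1504/43 ≈ -34.977)
-T = -1*(-1504/43) = 1504/43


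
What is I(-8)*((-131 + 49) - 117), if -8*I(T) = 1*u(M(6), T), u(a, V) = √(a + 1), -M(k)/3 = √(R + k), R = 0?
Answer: 199*√(1 - 3*√6)/8 ≈ 62.675*I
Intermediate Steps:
M(k) = -3*√k (M(k) = -3*√(0 + k) = -3*√k)
u(a, V) = √(1 + a)
I(T) = -√(1 - 3*√6)/8
I(-8)*((-131 + 49) - 117) = (-√(1 - 3*√6)/8)*((-131 + 49) - 117) = (-√(1 - 3*√6)/8)*(-82 - 117) = -√(1 - 3*√6)/8*(-199) = 199*√(1 - 3*√6)/8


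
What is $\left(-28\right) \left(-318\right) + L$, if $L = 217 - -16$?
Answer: $9137$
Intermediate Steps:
$L = 233$ ($L = 217 + 16 = 233$)
$\left(-28\right) \left(-318\right) + L = \left(-28\right) \left(-318\right) + 233 = 8904 + 233 = 9137$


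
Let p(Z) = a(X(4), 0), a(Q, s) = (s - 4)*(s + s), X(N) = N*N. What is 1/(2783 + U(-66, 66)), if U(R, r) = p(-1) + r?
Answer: 1/2849 ≈ 0.00035100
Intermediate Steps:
X(N) = N²
a(Q, s) = 2*s*(-4 + s) (a(Q, s) = (-4 + s)*(2*s) = 2*s*(-4 + s))
p(Z) = 0 (p(Z) = 2*0*(-4 + 0) = 2*0*(-4) = 0)
U(R, r) = r (U(R, r) = 0 + r = r)
1/(2783 + U(-66, 66)) = 1/(2783 + 66) = 1/2849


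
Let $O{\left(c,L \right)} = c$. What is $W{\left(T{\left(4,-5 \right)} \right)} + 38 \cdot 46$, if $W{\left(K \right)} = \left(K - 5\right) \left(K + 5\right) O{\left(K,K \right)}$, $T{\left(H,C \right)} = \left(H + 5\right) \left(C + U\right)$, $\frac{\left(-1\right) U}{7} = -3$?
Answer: $2984132$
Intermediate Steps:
$U = 21$ ($U = \left(-7\right) \left(-3\right) = 21$)
$T{\left(H,C \right)} = \left(5 + H\right) \left(21 + C\right)$ ($T{\left(H,C \right)} = \left(H + 5\right) \left(C + 21\right) = \left(5 + H\right) \left(21 + C\right)$)
$W{\left(K \right)} = K \left(-5 + K\right) \left(5 + K\right)$ ($W{\left(K \right)} = \left(K - 5\right) \left(K + 5\right) K = \left(-5 + K\right) \left(5 + K\right) K = K \left(-5 + K\right) \left(5 + K\right)$)
$W{\left(T{\left(4,-5 \right)} \right)} + 38 \cdot 46 = \left(105 + 5 \left(-5\right) + 21 \cdot 4 - 20\right) \left(-25 + \left(105 + 5 \left(-5\right) + 21 \cdot 4 - 20\right)^{2}\right) + 38 \cdot 46 = \left(105 - 25 + 84 - 20\right) \left(-25 + \left(105 - 25 + 84 - 20\right)^{2}\right) + 1748 = 144 \left(-25 + 144^{2}\right) + 1748 = 144 \left(-25 + 20736\right) + 1748 = 144 \cdot 20711 + 1748 = 2982384 + 1748 = 2984132$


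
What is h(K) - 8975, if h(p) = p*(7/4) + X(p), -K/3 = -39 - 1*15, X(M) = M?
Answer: -17059/2 ≈ -8529.5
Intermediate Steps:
K = 162 (K = -3*(-39 - 1*15) = -3*(-39 - 15) = -3*(-54) = 162)
h(p) = 11*p/4 (h(p) = p*(7/4) + p = 7*p/4 + p = 11*p/4)
h(K) - 8975 = (11/4)*162 - 8975 = 891/2 - 8975 = -17059/2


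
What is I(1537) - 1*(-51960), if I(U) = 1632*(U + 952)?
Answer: 4114008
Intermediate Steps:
I(U) = 1553664 + 1632*U (I(U) = 1632*(952 + U) = 1553664 + 1632*U)
I(1537) - 1*(-51960) = (1553664 + 1632*1537) - 1*(-51960) = (1553664 + 2508384) + 51960 = 4062048 + 51960 = 4114008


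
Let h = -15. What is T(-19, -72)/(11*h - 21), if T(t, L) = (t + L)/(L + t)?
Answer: -1/186 ≈ -0.0053763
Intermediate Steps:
T(t, L) = 1 (T(t, L) = (L + t)/(L + t) = 1)
T(-19, -72)/(11*h - 21) = 1/(11*(-15) - 21) = 1/(-165 - 21) = 1/(-186) = 1*(-1/186) = -1/186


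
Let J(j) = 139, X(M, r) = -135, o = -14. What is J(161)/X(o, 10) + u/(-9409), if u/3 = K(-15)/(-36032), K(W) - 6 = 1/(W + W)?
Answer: -94248969631/91536773760 ≈ -1.0296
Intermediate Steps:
K(W) = 6 + 1/(2*W) (K(W) = 6 + 1/(W + W) = 6 + 1/(2*W))
u = -179/360320 (u = 3*((6 + (½)/(-15))/(-36032)) = 3*((6 + (½)*(-1/15))*(-1/36032)) = 3*((6 - 1/30)*(-1/36032)) = 3*((179/30)*(-1/36032)) = 3*(-179/1080960) = -179/360320 ≈ -0.00049678)
J(161)/X(o, 10) + u/(-9409) = 139/(-135) - 179/360320/(-9409) = 139*(-1/135) - 179/360320*(-1/9409) = -139/135 + 179/3390250880 = -94248969631/91536773760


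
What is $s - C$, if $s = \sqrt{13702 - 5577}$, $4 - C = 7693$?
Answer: $7689 + 25 \sqrt{13} \approx 7779.1$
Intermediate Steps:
$C = -7689$ ($C = 4 - 7693 = -7689$)
$s = 25 \sqrt{13}$ ($s = \sqrt{8125} = 25 \sqrt{13} \approx 90.139$)
$s - C = 25 \sqrt{13} - -7689 = 25 \sqrt{13} + 7689 = 7689 + 25 \sqrt{13}$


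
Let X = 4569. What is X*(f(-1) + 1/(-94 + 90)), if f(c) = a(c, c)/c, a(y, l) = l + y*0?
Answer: 13707/4 ≈ 3426.8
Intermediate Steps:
a(y, l) = l (a(y, l) = l + 0 = l)
f(c) = 1 (f(c) = c/c = 1)
X*(f(-1) + 1/(-94 + 90)) = 4569*(1 + 1/(-94 + 90)) = 4569*(1 + 1/(-4)) = 4569*(1 - 1/4) = 4569*(3/4) = 13707/4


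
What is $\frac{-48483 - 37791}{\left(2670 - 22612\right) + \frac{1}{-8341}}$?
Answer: $\frac{719611434}{166336223} \approx 4.3262$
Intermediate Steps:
$\frac{-48483 - 37791}{\left(2670 - 22612\right) + \frac{1}{-8341}} = - \frac{86274}{-19942 - \frac{1}{8341}} = - \frac{86274}{- \frac{166336223}{8341}} = \left(-86274\right) \left(- \frac{8341}{166336223}\right) = \frac{719611434}{166336223}$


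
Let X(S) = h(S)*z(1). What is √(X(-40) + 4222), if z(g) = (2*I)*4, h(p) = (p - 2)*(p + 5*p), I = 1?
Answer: √84862 ≈ 291.31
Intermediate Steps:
h(p) = 6*p*(-2 + p) (h(p) = (-2 + p)*(6*p) = 6*p*(-2 + p))
z(g) = 8 (z(g) = (2*1)*4 = 2*4 = 8)
X(S) = 48*S*(-2 + S) (X(S) = (6*S*(-2 + S))*8 = 48*S*(-2 + S))
√(X(-40) + 4222) = √(48*(-40)*(-2 - 40) + 4222) = √(48*(-40)*(-42) + 4222) = √(80640 + 4222) = √84862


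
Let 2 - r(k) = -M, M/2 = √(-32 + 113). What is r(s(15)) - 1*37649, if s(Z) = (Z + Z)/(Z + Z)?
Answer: -37629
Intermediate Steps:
M = 18 (M = 2*√(-32 + 113) = 2*√81 = 2*9 = 18)
s(Z) = 1 (s(Z) = (2*Z)/((2*Z)) = (2*Z)*(1/(2*Z)) = 1)
r(k) = 20 (r(k) = 2 - (-1)*18 = 2 - 1*(-18) = 2 + 18 = 20)
r(s(15)) - 1*37649 = 20 - 1*37649 = 20 - 37649 = -37629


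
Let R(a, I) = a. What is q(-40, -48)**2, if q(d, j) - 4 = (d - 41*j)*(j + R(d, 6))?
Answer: 28784515600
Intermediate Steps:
q(d, j) = 4 + (d + j)*(d - 41*j) (q(d, j) = 4 + (d - 41*j)*(j + d) = 4 + (d - 41*j)*(d + j) = 4 + (d + j)*(d - 41*j))
q(-40, -48)**2 = (4 + (-40)**2 - 41*(-48)**2 - 40*(-40)*(-48))**2 = (4 + 1600 - 41*2304 - 76800)**2 = (4 + 1600 - 94464 - 76800)**2 = (-169660)**2 = 28784515600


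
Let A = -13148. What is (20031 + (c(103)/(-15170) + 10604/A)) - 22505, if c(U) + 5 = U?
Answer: -61701777128/24931895 ≈ -2474.8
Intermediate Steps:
c(U) = -5 + U
(20031 + (c(103)/(-15170) + 10604/A)) - 22505 = (20031 + ((-5 + 103)/(-15170) + 10604/(-13148))) - 22505 = (20031 + (98*(-1/15170) + 10604*(-1/13148))) - 22505 = (20031 + (-49/7585 - 2651/3287)) - 22505 = (20031 - 20268898/24931895) - 22505 = 499390519847/24931895 - 22505 = -61701777128/24931895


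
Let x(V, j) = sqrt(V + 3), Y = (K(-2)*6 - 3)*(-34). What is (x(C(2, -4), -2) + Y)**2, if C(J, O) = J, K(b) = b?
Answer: (510 + sqrt(5))**2 ≈ 2.6239e+5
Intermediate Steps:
Y = 510 (Y = (-2*6 - 3)*(-34) = (-12 - 3)*(-34) = -15*(-34) = 510)
x(V, j) = sqrt(3 + V)
(x(C(2, -4), -2) + Y)**2 = (sqrt(3 + 2) + 510)**2 = (sqrt(5) + 510)**2 = (510 + sqrt(5))**2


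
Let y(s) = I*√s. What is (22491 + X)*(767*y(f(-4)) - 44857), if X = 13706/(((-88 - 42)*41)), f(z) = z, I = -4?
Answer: -2688354562334/2665 - 28287744464*I/205 ≈ -1.0088e+9 - 1.3799e+8*I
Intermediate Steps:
y(s) = -4*√s
X = -6853/2665 (X = 13706/((-130*41)) = 13706/(-5330) = 13706*(-1/5330) = -6853/2665 ≈ -2.5715)
(22491 + X)*(767*y(f(-4)) - 44857) = (22491 - 6853/2665)*(767*(-8*I) - 44857) = 59931662*(767*(-8*I) - 44857)/2665 = 59931662*(-6136*I - 44857)/2665 = 59931662*(-44857 - 6136*I)/2665 = -2688354562334/2665 - 28287744464*I/205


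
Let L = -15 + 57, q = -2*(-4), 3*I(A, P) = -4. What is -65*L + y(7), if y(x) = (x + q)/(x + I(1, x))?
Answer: -46365/17 ≈ -2727.4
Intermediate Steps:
I(A, P) = -4/3 (I(A, P) = (⅓)*(-4) = -4/3)
q = 8
y(x) = (8 + x)/(-4/3 + x) (y(x) = (x + 8)/(x - 4/3) = (8 + x)/(-4/3 + x))
L = 42
-65*L + y(7) = -65*42 + 3*(8 + 7)/(-4 + 3*7) = -2730 + 3*15/(-4 + 21) = -2730 + 3*15/17 = -2730 + 3*(1/17)*15 = -2730 + 45/17 = -46365/17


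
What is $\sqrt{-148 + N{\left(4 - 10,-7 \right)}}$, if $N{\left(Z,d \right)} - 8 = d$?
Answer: $7 i \sqrt{3} \approx 12.124 i$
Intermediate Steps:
$N{\left(Z,d \right)} = 8 + d$
$\sqrt{-148 + N{\left(4 - 10,-7 \right)}} = \sqrt{-148 + \left(8 - 7\right)} = \sqrt{-148 + 1} = \sqrt{-147} = 7 i \sqrt{3}$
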